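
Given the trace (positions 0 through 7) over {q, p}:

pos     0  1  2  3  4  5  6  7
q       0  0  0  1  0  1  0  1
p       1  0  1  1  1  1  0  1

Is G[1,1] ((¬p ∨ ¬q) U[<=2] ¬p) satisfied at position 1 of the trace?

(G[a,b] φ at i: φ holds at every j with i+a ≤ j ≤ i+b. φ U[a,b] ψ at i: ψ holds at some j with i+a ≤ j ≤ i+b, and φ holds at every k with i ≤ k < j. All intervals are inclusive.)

Check ((¬p ∨ ¬q) U[<=2] ¬p) at every j in [2,2]:
  j=2: fails
Fails at j=2 → formula fails.

Does not hold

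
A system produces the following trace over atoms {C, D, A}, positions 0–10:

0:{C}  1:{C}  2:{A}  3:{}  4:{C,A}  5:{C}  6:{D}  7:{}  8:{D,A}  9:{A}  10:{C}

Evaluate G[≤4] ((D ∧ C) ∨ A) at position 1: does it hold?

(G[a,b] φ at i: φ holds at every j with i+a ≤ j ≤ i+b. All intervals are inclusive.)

Check ((D ∧ C) ∨ A) at every j in [1,5]:
  j=1: false
  j=2: true
  j=3: false
  j=4: true
  j=5: false
Fails at j=1 → formula fails.

No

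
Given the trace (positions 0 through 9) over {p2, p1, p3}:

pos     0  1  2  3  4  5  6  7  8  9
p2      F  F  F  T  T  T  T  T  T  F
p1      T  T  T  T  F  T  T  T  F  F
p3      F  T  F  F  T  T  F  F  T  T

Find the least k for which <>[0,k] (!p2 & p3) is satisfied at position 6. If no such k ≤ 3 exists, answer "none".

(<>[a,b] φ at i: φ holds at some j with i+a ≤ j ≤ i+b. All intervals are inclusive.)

3

Scan j = 6,7,… for (!p2 & p3):
  j=6: fails
  j=7: fails
  j=8: fails
  j=9: holds
First hit at j=9, so smallest k = 9-6 = 3.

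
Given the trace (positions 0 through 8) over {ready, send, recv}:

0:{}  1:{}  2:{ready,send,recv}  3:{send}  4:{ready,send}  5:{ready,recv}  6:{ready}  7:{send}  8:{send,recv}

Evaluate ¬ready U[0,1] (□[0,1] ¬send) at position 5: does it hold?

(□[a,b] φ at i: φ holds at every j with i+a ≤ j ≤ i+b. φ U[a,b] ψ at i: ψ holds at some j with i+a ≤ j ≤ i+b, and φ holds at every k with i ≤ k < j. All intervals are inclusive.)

Yes

Need some j in [5,6] with □[0,1] ¬send, and ¬ready at every k in [5,j-1].
  j=5: □[0,1] ¬send holds; no prefix to check → satisfied.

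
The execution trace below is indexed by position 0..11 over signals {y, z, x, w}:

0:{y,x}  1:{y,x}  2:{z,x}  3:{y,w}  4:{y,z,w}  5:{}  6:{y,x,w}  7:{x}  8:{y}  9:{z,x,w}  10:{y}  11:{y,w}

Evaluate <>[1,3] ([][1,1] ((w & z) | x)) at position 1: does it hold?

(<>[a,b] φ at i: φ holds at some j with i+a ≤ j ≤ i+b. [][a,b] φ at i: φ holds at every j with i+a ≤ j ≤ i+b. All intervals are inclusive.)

Check [][1,1] ((w & z) | x) at each j in [2,4]:
  j=2: fails at 3
  j=3: holds on [4,4]
  j=4: fails at 5
Found at j=3 → formula holds.

Holds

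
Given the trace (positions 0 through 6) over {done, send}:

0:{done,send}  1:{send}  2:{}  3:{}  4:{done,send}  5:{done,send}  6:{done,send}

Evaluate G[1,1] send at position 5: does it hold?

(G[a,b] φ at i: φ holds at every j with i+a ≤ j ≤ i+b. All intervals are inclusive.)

Holds

Check send at every j in [6,6]:
  j=6: true
All positions satisfy it → formula holds.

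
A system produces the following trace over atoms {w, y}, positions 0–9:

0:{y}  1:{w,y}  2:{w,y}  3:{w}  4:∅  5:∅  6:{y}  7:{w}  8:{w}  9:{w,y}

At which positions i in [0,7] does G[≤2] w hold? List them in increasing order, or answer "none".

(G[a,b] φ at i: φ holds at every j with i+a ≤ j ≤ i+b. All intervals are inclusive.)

1, 7

Evaluate at each i in [0,7]:
  i=0: ✗ (fails at j=0)
  i=1: ✓ (all of [1,3])
  i=2: ✗ (fails at j=4)
  i=3: ✗ (fails at j=4)
  i=4: ✗ (fails at j=4)
  i=5: ✗ (fails at j=5)
  i=6: ✗ (fails at j=6)
  i=7: ✓ (all of [7,9])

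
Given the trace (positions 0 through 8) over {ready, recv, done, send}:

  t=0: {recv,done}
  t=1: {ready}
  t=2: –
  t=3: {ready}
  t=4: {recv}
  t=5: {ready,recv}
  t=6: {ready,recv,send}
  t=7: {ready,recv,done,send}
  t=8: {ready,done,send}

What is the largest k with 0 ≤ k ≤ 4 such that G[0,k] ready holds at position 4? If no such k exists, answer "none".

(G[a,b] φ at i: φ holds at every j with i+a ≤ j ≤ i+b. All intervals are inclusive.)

ready must hold from j=4 onward; find where it first fails.
  j=4: fails → no k works.

none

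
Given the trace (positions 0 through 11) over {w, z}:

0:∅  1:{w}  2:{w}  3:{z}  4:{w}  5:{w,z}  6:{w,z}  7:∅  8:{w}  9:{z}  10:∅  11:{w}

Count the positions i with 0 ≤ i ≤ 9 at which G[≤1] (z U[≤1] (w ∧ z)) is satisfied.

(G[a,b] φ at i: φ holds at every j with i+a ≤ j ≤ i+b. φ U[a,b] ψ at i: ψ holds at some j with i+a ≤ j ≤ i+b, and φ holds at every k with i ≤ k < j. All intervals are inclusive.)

Evaluate at each i in [0,9]:
  i=0: ✗ (fails at j=0)
  i=1: ✗ (fails at j=1)
  i=2: ✗ (fails at j=2)
  i=3: ✗ (fails at j=3)
  i=4: ✗ (fails at j=4)
  i=5: ✓ (all of [5,6])
  i=6: ✗ (fails at j=7)
  i=7: ✗ (fails at j=7)
  i=8: ✗ (fails at j=8)
  i=9: ✗ (fails at j=9)
Positions where it holds: {5} → 1.

1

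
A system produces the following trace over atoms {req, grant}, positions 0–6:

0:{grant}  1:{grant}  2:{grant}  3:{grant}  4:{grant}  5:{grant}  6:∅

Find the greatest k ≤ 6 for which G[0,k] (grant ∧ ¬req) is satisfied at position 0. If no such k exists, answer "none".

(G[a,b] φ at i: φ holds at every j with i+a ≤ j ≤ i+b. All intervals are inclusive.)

5

(grant ∧ ¬req) must hold from j=0 onward; find where it first fails.
  j=0: holds
  j=1: holds
  j=2: holds
  j=3: holds
  j=4: holds
  j=5: holds
  j=6: fails
Holds on [0,5], so largest k = 5.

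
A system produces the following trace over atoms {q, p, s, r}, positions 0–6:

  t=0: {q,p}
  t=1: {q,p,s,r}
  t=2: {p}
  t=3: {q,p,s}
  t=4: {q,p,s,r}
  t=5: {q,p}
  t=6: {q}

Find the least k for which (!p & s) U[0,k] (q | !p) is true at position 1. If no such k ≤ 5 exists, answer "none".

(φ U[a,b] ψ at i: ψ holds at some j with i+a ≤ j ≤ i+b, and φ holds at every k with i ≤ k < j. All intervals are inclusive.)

Need earliest j ≥ 1 with (q | !p), and (!p & s) at every k in [1,j-1].
  j=1: rhs holds (empty prefix). k = 0.

0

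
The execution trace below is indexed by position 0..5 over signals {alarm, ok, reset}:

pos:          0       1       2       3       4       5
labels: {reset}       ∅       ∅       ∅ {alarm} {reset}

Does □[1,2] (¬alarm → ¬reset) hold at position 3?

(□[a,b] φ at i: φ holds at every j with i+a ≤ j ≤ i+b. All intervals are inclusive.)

No

Check (¬alarm → ¬reset) at every j in [4,5]:
  j=4: antecedent false → ✓
  j=5: antecedent true; consequent false → ✗
Fails at j=5 → formula fails.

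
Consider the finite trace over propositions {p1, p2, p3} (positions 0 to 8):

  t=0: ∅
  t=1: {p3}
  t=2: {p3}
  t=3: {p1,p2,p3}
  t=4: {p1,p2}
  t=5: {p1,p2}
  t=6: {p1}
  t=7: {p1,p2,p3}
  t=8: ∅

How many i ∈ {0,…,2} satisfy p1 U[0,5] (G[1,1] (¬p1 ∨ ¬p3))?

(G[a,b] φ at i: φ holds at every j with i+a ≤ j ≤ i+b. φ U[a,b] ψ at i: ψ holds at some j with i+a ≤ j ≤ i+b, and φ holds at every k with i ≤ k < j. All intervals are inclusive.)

Evaluate at each i in [0,2]:
  i=0: ✓ (rhs at j=0)
  i=1: ✓ (rhs at j=1)
  i=2: ✗ (lhs fails at k=2 before rhs at j=3)
Positions where it holds: {0, 1} → 2.

2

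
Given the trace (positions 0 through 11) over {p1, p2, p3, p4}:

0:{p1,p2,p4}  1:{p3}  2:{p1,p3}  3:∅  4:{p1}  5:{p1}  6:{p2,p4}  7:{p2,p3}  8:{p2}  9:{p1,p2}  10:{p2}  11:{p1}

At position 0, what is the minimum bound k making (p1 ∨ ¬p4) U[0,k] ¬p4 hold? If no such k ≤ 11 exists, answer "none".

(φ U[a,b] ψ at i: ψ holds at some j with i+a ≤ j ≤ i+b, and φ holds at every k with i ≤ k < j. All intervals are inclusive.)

Need earliest j ≥ 0 with ¬p4, and (p1 ∨ ¬p4) at every k in [0,j-1].
  j=0: rhs fails.
  j=1: rhs holds; lhs holds on [0,0]. k = 1.

1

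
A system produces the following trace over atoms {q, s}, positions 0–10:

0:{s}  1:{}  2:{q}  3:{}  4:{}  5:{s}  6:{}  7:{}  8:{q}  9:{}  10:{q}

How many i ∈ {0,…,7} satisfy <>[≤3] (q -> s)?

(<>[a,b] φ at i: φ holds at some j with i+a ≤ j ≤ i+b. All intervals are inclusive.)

Evaluate at each i in [0,7]:
  i=0: ✓ (witness j=0)
  i=1: ✓ (witness j=1)
  i=2: ✓ (witness j=3)
  i=3: ✓ (witness j=3)
  i=4: ✓ (witness j=4)
  i=5: ✓ (witness j=5)
  i=6: ✓ (witness j=6)
  i=7: ✓ (witness j=7)
Positions where it holds: {0, 1, 2, 3, 4, 5, 6, 7} → 8.

8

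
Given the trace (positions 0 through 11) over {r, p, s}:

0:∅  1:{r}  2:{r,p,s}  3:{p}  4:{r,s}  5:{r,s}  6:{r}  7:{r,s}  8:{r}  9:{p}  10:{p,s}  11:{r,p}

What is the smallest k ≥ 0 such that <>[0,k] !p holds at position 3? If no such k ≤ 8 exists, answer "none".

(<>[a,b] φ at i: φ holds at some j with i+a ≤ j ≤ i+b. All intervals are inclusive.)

Scan j = 3,4,… for !p:
  j=3: fails
  j=4: holds
First hit at j=4, so smallest k = 4-3 = 1.

1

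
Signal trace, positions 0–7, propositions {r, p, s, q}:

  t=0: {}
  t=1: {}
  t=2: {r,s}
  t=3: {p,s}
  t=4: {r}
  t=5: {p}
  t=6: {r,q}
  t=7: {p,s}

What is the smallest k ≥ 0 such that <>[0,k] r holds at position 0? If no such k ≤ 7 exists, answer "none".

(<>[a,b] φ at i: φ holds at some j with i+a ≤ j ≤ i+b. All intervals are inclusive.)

Scan j = 0,1,… for r:
  j=0: fails
  j=1: fails
  j=2: holds
First hit at j=2, so smallest k = 2-0 = 2.

2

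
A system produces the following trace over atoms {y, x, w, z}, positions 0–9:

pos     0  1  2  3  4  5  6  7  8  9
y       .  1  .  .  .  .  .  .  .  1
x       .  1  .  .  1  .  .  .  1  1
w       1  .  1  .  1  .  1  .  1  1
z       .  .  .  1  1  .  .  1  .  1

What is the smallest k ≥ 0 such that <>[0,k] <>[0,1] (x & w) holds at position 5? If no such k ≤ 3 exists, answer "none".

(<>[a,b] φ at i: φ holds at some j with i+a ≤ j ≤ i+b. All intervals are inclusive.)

2

Scan j = 5,6,… for <>[0,1] (x & w):
  j=5: fails
  j=6: fails
  j=7: holds
First hit at j=7, so smallest k = 7-5 = 2.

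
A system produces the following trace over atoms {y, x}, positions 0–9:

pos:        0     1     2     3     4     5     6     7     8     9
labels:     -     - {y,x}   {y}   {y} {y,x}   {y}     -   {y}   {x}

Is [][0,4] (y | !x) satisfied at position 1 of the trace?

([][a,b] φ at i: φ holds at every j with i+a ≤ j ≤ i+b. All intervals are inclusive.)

Holds

Check (y | !x) at every j in [1,5]:
  j=1: true
  j=2: true
  j=3: true
  j=4: true
  j=5: true
All positions satisfy it → formula holds.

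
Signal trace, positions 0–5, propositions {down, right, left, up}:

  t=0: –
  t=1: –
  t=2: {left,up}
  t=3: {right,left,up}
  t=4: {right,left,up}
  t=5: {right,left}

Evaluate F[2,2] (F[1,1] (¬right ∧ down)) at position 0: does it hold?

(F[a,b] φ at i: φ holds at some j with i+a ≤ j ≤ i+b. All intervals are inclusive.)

Does not hold

Check F[1,1] (¬right ∧ down) at each j in [2,2]:
  j=2: fails (none in [3,3])
No position in the window satisfies it → formula fails.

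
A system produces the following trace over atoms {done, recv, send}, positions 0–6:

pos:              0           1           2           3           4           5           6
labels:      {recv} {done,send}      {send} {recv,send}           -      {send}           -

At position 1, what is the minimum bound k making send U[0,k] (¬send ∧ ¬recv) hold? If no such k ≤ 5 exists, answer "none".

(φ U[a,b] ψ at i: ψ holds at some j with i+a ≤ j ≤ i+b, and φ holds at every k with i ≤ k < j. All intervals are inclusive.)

3

Need earliest j ≥ 1 with (¬send ∧ ¬recv), and send at every k in [1,j-1].
  j=1: rhs fails.
  j=2: rhs fails.
  j=3: rhs fails.
  j=4: rhs holds; lhs holds on [1,3]. k = 3.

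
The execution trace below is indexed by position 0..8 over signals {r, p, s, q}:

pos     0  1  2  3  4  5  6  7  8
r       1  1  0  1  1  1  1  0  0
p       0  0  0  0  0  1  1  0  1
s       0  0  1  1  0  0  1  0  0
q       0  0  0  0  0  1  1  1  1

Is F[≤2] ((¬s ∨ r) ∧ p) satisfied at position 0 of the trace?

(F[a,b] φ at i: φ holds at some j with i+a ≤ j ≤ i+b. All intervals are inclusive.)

False

Check ((¬s ∨ r) ∧ p) at each j in [0,2]:
  j=0: false
  j=1: false
  j=2: false
No position in the window satisfies it → formula fails.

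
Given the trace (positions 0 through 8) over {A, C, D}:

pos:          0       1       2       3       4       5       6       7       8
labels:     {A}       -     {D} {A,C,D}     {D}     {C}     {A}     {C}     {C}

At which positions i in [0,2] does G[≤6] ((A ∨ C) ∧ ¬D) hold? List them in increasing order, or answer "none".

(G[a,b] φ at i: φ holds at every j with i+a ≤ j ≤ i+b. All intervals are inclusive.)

Evaluate at each i in [0,2]:
  i=0: ✗ (fails at j=1)
  i=1: ✗ (fails at j=1)
  i=2: ✗ (fails at j=2)

none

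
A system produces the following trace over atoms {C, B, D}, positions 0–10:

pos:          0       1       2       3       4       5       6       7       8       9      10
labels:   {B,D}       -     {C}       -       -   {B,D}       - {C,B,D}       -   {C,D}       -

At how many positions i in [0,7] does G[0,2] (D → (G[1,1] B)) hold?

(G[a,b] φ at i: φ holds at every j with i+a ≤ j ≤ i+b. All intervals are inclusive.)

Evaluate at each i in [0,7]:
  i=0: ✗ (fails at j=0)
  i=1: ✓ (all of [1,3])
  i=2: ✓ (all of [2,4])
  i=3: ✗ (fails at j=5)
  i=4: ✗ (fails at j=5)
  i=5: ✗ (fails at j=5)
  i=6: ✗ (fails at j=7)
  i=7: ✗ (fails at j=7)
Positions where it holds: {1, 2} → 2.

2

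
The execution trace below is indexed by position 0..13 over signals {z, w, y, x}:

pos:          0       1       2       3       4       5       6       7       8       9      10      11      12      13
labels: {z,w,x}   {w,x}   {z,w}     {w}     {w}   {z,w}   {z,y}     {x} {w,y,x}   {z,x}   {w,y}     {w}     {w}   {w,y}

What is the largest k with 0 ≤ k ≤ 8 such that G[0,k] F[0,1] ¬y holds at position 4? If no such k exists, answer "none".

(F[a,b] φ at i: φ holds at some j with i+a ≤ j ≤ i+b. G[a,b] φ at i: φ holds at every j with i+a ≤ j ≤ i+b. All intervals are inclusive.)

8

F[0,1] ¬y must hold from j=4 onward; find where it first fails.
  j=4: holds
  j=5: holds
  j=6: holds
  j=7: holds
  j=8: holds
  j=9: holds
  j=10: holds
  j=11: holds
  j=12: holds
Holds through j=12; largest k = 8.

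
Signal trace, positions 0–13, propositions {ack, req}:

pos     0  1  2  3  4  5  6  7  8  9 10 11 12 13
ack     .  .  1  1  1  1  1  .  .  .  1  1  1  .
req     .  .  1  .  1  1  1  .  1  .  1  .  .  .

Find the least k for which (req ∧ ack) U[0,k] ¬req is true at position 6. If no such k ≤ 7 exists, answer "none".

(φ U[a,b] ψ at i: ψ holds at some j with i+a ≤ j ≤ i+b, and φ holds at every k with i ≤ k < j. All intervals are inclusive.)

1

Need earliest j ≥ 6 with ¬req, and (req ∧ ack) at every k in [6,j-1].
  j=6: rhs fails.
  j=7: rhs holds; lhs holds on [6,6]. k = 1.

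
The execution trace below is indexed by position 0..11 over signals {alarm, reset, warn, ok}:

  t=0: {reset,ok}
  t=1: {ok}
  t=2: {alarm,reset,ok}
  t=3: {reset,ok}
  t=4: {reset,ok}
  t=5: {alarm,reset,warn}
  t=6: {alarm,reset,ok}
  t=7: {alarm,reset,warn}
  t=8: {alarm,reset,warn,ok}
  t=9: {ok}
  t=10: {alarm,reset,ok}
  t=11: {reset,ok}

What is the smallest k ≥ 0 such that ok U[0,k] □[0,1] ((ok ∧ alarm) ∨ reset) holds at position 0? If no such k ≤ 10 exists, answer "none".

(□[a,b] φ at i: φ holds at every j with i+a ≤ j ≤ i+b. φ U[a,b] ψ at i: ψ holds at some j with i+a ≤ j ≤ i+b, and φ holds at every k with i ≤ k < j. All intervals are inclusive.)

2

Need earliest j ≥ 0 with □[0,1] ((ok ∧ alarm) ∨ reset), and ok at every k in [0,j-1].
  j=0: rhs fails.
  j=1: rhs fails.
  j=2: rhs holds; lhs holds on [0,1]. k = 2.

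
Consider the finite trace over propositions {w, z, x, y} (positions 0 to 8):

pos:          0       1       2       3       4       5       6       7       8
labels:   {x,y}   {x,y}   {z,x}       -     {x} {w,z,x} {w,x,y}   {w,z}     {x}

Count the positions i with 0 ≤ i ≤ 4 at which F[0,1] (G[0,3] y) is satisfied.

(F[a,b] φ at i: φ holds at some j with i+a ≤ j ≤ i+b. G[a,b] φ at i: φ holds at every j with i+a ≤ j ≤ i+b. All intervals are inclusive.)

0

Evaluate at each i in [0,4]:
  i=0: ✗ (none in [0,1])
  i=1: ✗ (none in [1,2])
  i=2: ✗ (none in [2,3])
  i=3: ✗ (none in [3,4])
  i=4: ✗ (none in [4,5])
Positions where it holds: {} → 0.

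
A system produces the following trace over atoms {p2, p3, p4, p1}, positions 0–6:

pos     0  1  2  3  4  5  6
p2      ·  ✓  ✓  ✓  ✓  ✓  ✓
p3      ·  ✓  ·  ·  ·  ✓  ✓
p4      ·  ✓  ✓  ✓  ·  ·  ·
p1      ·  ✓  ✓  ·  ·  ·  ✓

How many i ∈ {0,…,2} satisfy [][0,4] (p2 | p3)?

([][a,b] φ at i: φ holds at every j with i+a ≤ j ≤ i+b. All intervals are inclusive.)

2

Evaluate at each i in [0,2]:
  i=0: ✗ (fails at j=0)
  i=1: ✓ (all of [1,5])
  i=2: ✓ (all of [2,6])
Positions where it holds: {1, 2} → 2.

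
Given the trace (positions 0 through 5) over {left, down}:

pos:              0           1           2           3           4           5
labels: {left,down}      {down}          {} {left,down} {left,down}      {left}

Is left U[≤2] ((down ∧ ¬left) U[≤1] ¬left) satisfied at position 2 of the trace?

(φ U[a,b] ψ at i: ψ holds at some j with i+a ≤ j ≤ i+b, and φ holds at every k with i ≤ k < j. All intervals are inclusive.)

True

Need some j in [2,4] with ((down ∧ ¬left) U[≤1] ¬left), and left at every k in [2,j-1].
  j=2: ((down ∧ ¬left) U[≤1] ¬left) holds; no prefix to check → satisfied.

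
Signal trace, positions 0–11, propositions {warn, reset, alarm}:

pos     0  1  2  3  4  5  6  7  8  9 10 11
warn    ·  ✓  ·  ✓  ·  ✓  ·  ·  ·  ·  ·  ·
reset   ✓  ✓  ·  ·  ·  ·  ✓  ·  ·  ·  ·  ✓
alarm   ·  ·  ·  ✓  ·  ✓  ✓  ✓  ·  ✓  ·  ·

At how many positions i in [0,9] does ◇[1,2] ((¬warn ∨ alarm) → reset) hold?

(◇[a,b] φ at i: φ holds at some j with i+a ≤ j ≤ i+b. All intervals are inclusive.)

Evaluate at each i in [0,9]:
  i=0: ✓ (witness j=1)
  i=1: ✗ (none in [2,3])
  i=2: ✗ (none in [3,4])
  i=3: ✗ (none in [4,5])
  i=4: ✓ (witness j=6)
  i=5: ✓ (witness j=6)
  i=6: ✗ (none in [7,8])
  i=7: ✗ (none in [8,9])
  i=8: ✗ (none in [9,10])
  i=9: ✓ (witness j=11)
Positions where it holds: {0, 4, 5, 9} → 4.

4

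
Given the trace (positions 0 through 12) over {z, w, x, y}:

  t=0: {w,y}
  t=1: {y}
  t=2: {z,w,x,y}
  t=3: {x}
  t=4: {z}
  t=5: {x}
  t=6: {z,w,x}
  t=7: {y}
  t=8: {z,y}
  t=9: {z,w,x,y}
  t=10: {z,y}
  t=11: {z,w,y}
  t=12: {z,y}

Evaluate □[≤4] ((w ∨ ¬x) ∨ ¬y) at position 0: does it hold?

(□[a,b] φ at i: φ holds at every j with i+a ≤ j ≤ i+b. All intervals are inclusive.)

Check ((w ∨ ¬x) ∨ ¬y) at every j in [0,4]:
  j=0: true
  j=1: true
  j=2: true
  j=3: true
  j=4: true
All positions satisfy it → formula holds.

Yes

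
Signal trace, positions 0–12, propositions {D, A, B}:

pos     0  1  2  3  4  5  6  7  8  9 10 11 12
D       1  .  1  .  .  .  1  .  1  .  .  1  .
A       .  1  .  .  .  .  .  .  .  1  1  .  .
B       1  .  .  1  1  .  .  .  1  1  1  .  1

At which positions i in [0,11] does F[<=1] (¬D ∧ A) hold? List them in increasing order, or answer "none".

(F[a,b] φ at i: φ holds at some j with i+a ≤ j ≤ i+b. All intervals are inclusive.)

Evaluate at each i in [0,11]:
  i=0: ✓ (witness j=1)
  i=1: ✓ (witness j=1)
  i=2: ✗ (none in [2,3])
  i=3: ✗ (none in [3,4])
  i=4: ✗ (none in [4,5])
  i=5: ✗ (none in [5,6])
  i=6: ✗ (none in [6,7])
  i=7: ✗ (none in [7,8])
  i=8: ✓ (witness j=9)
  i=9: ✓ (witness j=9)
  i=10: ✓ (witness j=10)
  i=11: ✗ (none in [11,12])

0, 1, 8, 9, 10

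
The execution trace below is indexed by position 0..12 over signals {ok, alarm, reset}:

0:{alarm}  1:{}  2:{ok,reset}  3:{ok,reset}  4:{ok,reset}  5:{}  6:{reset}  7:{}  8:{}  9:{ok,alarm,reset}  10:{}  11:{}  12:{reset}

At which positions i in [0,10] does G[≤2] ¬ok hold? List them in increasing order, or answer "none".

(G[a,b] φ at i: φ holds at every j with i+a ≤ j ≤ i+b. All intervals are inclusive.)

Evaluate at each i in [0,10]:
  i=0: ✗ (fails at j=2)
  i=1: ✗ (fails at j=2)
  i=2: ✗ (fails at j=2)
  i=3: ✗ (fails at j=3)
  i=4: ✗ (fails at j=4)
  i=5: ✓ (all of [5,7])
  i=6: ✓ (all of [6,8])
  i=7: ✗ (fails at j=9)
  i=8: ✗ (fails at j=9)
  i=9: ✗ (fails at j=9)
  i=10: ✓ (all of [10,12])

5, 6, 10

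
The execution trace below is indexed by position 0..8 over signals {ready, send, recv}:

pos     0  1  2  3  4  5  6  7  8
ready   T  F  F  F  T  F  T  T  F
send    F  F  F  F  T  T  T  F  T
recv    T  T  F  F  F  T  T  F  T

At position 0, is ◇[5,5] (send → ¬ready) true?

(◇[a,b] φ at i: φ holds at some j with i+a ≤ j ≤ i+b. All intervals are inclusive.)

Yes

Check (send → ¬ready) at each j in [5,5]:
  j=5: true
Found at j=5 → formula holds.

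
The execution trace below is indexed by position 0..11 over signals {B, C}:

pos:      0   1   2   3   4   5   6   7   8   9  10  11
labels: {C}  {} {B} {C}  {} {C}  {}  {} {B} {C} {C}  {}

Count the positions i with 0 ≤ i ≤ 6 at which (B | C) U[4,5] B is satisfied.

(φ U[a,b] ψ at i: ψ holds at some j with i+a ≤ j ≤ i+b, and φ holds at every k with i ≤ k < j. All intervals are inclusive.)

0

Evaluate at each i in [0,6]:
  i=0: ✗ (no rhs in [4,5])
  i=1: ✗ (no rhs in [5,6])
  i=2: ✗ (no rhs in [6,7])
  i=3: ✗ (lhs fails at k=4 before rhs at j=8)
  i=4: ✗ (lhs fails at k=4 before rhs at j=8)
  i=5: ✗ (no rhs in [9,10])
  i=6: ✗ (no rhs in [10,11])
Positions where it holds: {} → 0.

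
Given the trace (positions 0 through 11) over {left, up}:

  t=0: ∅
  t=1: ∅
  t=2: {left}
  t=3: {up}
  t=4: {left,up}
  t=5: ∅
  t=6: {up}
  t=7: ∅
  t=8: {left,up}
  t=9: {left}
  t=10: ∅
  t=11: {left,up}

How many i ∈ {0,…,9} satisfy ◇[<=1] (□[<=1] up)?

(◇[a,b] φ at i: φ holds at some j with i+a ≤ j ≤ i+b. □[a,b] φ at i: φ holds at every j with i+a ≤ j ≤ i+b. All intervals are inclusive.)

Evaluate at each i in [0,9]:
  i=0: ✗ (none in [0,1])
  i=1: ✗ (none in [1,2])
  i=2: ✓ (witness j=3)
  i=3: ✓ (witness j=3)
  i=4: ✗ (none in [4,5])
  i=5: ✗ (none in [5,6])
  i=6: ✗ (none in [6,7])
  i=7: ✗ (none in [7,8])
  i=8: ✗ (none in [8,9])
  i=9: ✗ (none in [9,10])
Positions where it holds: {2, 3} → 2.

2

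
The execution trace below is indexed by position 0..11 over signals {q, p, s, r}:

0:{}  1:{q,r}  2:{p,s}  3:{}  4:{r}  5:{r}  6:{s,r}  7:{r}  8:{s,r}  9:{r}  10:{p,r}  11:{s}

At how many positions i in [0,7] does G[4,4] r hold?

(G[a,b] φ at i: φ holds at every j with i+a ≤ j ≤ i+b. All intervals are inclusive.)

7

Evaluate at each i in [0,7]:
  i=0: ✓ (all of [4,4])
  i=1: ✓ (all of [5,5])
  i=2: ✓ (all of [6,6])
  i=3: ✓ (all of [7,7])
  i=4: ✓ (all of [8,8])
  i=5: ✓ (all of [9,9])
  i=6: ✓ (all of [10,10])
  i=7: ✗ (fails at j=11)
Positions where it holds: {0, 1, 2, 3, 4, 5, 6} → 7.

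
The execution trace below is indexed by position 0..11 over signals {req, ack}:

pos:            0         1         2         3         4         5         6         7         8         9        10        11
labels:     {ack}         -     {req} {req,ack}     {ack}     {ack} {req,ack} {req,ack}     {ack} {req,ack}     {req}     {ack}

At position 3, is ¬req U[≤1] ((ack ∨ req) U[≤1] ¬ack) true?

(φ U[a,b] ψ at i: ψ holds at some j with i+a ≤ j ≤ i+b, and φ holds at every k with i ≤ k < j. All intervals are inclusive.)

Does not hold

Need some j in [3,4] with ((ack ∨ req) U[≤1] ¬ack), and ¬req at every k in [3,j-1].
  j=3: ((ack ∨ req) U[≤1] ¬ack) — fails.
  j=4: ((ack ∨ req) U[≤1] ¬ack) — fails.
No j in the window works → until fails.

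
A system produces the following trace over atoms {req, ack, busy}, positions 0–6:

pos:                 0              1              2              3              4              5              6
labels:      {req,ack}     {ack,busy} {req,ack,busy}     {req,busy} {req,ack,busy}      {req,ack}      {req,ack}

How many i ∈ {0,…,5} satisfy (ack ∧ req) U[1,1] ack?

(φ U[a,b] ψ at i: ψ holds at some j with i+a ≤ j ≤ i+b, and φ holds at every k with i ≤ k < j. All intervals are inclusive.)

3

Evaluate at each i in [0,5]:
  i=0: ✓ (rhs at j=1; lhs holds on [0,0])
  i=1: ✗ (lhs fails at k=1 before rhs at j=2)
  i=2: ✗ (no rhs in [3,3])
  i=3: ✗ (lhs fails at k=3 before rhs at j=4)
  i=4: ✓ (rhs at j=5; lhs holds on [4,4])
  i=5: ✓ (rhs at j=6; lhs holds on [5,5])
Positions where it holds: {0, 4, 5} → 3.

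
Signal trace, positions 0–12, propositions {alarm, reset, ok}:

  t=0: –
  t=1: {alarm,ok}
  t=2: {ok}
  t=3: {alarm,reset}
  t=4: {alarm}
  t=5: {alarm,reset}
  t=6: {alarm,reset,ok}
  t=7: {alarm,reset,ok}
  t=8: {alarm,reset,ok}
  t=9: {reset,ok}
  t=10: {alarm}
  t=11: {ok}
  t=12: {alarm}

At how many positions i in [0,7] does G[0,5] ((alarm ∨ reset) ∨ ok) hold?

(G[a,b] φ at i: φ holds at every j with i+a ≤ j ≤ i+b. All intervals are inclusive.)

Evaluate at each i in [0,7]:
  i=0: ✗ (fails at j=0)
  i=1: ✓ (all of [1,6])
  i=2: ✓ (all of [2,7])
  i=3: ✓ (all of [3,8])
  i=4: ✓ (all of [4,9])
  i=5: ✓ (all of [5,10])
  i=6: ✓ (all of [6,11])
  i=7: ✓ (all of [7,12])
Positions where it holds: {1, 2, 3, 4, 5, 6, 7} → 7.

7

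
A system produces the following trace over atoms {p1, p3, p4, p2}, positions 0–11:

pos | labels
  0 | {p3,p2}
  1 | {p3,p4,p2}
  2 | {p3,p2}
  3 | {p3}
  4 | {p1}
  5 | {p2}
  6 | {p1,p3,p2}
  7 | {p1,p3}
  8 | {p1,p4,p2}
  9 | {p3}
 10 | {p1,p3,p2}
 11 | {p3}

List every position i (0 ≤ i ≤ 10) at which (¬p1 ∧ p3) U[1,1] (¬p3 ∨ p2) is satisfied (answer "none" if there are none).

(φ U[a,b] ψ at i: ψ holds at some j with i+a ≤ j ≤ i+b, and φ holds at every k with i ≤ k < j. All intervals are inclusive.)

Evaluate at each i in [0,10]:
  i=0: ✓ (rhs at j=1; lhs holds on [0,0])
  i=1: ✓ (rhs at j=2; lhs holds on [1,1])
  i=2: ✗ (no rhs in [3,3])
  i=3: ✓ (rhs at j=4; lhs holds on [3,3])
  i=4: ✗ (lhs fails at k=4 before rhs at j=5)
  i=5: ✗ (lhs fails at k=5 before rhs at j=6)
  i=6: ✗ (no rhs in [7,7])
  i=7: ✗ (lhs fails at k=7 before rhs at j=8)
  i=8: ✗ (no rhs in [9,9])
  i=9: ✓ (rhs at j=10; lhs holds on [9,9])
  i=10: ✗ (no rhs in [11,11])

0, 1, 3, 9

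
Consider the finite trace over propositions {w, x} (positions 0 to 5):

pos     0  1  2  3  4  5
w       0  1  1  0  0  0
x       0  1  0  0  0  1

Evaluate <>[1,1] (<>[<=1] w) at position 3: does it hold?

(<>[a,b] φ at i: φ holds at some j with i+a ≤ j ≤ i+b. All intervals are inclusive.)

Check <>[<=1] w at each j in [4,4]:
  j=4: fails (none in [4,5])
No position in the window satisfies it → formula fails.

False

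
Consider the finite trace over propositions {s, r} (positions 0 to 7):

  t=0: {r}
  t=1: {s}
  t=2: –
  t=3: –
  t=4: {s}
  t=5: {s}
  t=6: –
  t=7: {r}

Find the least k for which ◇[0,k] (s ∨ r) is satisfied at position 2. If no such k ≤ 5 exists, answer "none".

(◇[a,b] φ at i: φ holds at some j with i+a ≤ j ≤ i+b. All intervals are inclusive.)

Scan j = 2,3,… for (s ∨ r):
  j=2: fails
  j=3: fails
  j=4: holds
First hit at j=4, so smallest k = 4-2 = 2.

2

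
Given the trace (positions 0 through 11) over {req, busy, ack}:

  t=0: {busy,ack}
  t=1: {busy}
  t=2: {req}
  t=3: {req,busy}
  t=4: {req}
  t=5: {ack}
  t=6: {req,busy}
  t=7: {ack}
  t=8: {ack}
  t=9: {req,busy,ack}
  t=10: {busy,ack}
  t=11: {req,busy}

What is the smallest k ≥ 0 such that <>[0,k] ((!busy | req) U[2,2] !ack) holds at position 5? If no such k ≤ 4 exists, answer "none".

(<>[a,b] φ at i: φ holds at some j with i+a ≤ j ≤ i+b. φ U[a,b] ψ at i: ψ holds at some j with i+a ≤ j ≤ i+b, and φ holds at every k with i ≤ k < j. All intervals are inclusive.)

Scan j = 5,6,… for ((!busy | req) U[2,2] !ack):
  j=5: fails
  j=6: fails
  j=7: fails
  j=8: fails
  j=9: fails
No j in [5,9] satisfies it → none.

none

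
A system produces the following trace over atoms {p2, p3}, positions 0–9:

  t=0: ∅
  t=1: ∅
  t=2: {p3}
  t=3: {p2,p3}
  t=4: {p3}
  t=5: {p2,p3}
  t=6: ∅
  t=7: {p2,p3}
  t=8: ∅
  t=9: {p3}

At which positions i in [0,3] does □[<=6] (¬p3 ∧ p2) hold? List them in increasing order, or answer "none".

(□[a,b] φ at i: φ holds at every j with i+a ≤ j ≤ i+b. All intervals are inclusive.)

Evaluate at each i in [0,3]:
  i=0: ✗ (fails at j=0)
  i=1: ✗ (fails at j=1)
  i=2: ✗ (fails at j=2)
  i=3: ✗ (fails at j=3)

none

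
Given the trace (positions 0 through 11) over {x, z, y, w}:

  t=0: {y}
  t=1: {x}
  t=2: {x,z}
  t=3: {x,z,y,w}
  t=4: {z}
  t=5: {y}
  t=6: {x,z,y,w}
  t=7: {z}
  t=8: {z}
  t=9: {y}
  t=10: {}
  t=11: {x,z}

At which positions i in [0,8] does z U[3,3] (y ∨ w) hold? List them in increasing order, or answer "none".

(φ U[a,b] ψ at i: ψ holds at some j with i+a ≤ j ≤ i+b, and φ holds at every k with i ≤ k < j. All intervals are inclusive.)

Evaluate at each i in [0,8]:
  i=0: ✗ (lhs fails at k=0 before rhs at j=3)
  i=1: ✗ (no rhs in [4,4])
  i=2: ✓ (rhs at j=5; lhs holds on [2,4])
  i=3: ✗ (lhs fails at k=5 before rhs at j=6)
  i=4: ✗ (no rhs in [7,7])
  i=5: ✗ (no rhs in [8,8])
  i=6: ✓ (rhs at j=9; lhs holds on [6,8])
  i=7: ✗ (no rhs in [10,10])
  i=8: ✗ (no rhs in [11,11])

2, 6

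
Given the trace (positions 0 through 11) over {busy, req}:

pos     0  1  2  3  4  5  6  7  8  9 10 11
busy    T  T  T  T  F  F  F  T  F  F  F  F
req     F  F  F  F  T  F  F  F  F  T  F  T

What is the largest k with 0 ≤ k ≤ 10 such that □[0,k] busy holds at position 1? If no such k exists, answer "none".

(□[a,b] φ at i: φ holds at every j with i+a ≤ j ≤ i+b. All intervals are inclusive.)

2

busy must hold from j=1 onward; find where it first fails.
  j=1: holds
  j=2: holds
  j=3: holds
  j=4: fails
Holds on [1,3], so largest k = 2.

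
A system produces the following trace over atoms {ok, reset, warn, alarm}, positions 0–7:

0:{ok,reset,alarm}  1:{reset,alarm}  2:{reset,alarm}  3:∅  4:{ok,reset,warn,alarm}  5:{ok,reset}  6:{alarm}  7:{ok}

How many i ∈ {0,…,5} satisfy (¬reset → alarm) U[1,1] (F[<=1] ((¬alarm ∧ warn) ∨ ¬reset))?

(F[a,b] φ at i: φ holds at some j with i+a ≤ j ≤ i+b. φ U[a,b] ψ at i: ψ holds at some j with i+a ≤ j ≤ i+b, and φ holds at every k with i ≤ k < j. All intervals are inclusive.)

4

Evaluate at each i in [0,5]:
  i=0: ✗ (no rhs in [1,1])
  i=1: ✓ (rhs at j=2; lhs holds on [1,1])
  i=2: ✓ (rhs at j=3; lhs holds on [2,2])
  i=3: ✗ (no rhs in [4,4])
  i=4: ✓ (rhs at j=5; lhs holds on [4,4])
  i=5: ✓ (rhs at j=6; lhs holds on [5,5])
Positions where it holds: {1, 2, 4, 5} → 4.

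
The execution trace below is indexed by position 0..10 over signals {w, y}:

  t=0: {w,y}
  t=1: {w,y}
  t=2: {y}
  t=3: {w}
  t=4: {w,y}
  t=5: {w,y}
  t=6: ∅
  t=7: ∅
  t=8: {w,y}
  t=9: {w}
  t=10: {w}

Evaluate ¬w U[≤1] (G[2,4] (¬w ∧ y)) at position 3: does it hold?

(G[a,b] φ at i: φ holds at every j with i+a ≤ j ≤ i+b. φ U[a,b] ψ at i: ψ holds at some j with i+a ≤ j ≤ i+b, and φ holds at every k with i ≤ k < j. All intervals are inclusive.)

Does not hold

Need some j in [3,4] with G[2,4] (¬w ∧ y), and ¬w at every k in [3,j-1].
  j=3: G[2,4] (¬w ∧ y) — fails at 5.
  j=4: G[2,4] (¬w ∧ y) — fails at 6.
No j in the window works → until fails.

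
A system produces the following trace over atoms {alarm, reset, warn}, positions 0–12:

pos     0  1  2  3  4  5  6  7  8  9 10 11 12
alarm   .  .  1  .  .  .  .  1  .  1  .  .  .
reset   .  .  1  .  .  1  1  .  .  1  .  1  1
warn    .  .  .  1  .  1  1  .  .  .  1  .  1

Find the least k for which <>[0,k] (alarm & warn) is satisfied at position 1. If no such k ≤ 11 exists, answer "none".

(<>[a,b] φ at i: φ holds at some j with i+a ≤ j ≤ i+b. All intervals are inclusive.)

none

Scan j = 1,2,… for (alarm & warn):
  j=1: fails
  j=2: fails
  j=3: fails
  j=4: fails
  j=5: fails
  j=6: fails
  j=7: fails
  j=8: fails
  j=9: fails
  j=10: fails
  j=11: fails
  j=12: fails
No j in [1,12] satisfies it → none.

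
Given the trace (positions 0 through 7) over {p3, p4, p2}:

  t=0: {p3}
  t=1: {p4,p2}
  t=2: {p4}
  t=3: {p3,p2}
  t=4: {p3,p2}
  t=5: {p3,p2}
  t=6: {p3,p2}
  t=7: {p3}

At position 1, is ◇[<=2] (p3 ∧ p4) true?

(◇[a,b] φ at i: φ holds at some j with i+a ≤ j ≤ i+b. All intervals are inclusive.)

No

Check (p3 ∧ p4) at each j in [1,3]:
  j=1: false
  j=2: false
  j=3: false
No position in the window satisfies it → formula fails.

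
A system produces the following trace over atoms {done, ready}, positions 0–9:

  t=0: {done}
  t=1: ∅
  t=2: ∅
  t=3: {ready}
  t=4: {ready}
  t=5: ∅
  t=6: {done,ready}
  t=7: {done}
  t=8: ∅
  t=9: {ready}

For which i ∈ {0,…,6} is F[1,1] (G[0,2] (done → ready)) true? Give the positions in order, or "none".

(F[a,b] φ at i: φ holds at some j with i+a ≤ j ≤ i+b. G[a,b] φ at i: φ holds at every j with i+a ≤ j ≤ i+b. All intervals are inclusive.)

Evaluate at each i in [0,6]:
  i=0: ✓ (witness j=1)
  i=1: ✓ (witness j=2)
  i=2: ✓ (witness j=3)
  i=3: ✓ (witness j=4)
  i=4: ✗ (none in [5,5])
  i=5: ✗ (none in [6,6])
  i=6: ✗ (none in [7,7])

0, 1, 2, 3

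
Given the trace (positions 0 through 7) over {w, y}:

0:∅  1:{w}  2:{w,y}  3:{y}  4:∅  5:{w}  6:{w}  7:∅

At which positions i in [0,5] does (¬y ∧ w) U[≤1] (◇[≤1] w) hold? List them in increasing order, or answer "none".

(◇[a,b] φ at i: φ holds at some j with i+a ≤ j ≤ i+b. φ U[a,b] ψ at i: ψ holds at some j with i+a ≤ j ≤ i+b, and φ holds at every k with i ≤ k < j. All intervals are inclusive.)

0, 1, 2, 4, 5

Evaluate at each i in [0,5]:
  i=0: ✓ (rhs at j=0)
  i=1: ✓ (rhs at j=1)
  i=2: ✓ (rhs at j=2)
  i=3: ✗ (lhs fails at k=3 before rhs at j=4)
  i=4: ✓ (rhs at j=4)
  i=5: ✓ (rhs at j=5)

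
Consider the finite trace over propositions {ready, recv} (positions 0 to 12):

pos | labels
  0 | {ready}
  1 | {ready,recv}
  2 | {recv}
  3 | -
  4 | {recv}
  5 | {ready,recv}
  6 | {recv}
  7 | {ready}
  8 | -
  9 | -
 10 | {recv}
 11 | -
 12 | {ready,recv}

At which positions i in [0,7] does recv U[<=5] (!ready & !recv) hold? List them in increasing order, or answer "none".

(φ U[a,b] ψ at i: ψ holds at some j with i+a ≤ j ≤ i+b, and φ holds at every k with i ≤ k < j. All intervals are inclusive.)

Evaluate at each i in [0,7]:
  i=0: ✗ (lhs fails at k=0 before rhs at j=3)
  i=1: ✓ (rhs at j=3; lhs holds on [1,2])
  i=2: ✓ (rhs at j=3; lhs holds on [2,2])
  i=3: ✓ (rhs at j=3)
  i=4: ✗ (lhs fails at k=7 before rhs at j=8)
  i=5: ✗ (lhs fails at k=7 before rhs at j=8)
  i=6: ✗ (lhs fails at k=7 before rhs at j=8)
  i=7: ✗ (lhs fails at k=7 before rhs at j=8)

1, 2, 3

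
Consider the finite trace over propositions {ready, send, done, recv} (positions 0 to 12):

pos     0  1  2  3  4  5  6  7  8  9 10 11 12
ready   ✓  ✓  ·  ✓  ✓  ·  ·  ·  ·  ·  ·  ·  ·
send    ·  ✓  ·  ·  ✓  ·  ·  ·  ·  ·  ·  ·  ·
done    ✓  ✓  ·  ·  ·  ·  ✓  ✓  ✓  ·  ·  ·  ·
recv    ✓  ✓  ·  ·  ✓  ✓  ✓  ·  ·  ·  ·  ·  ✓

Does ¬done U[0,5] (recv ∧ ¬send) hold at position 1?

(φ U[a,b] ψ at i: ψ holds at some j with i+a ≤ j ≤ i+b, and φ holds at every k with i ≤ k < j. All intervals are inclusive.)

Need some j in [1,6] with (recv ∧ ¬send), and ¬done at every k in [1,j-1].
  j=1: (recv ∧ ¬send) false.
  j=2: (recv ∧ ¬send) false.
  j=3: (recv ∧ ¬send) false.
  j=4: (recv ∧ ¬send) false.
  j=5: (recv ∧ ¬send) holds, but ¬done fails at k=1 → not this j.
  j=6: (recv ∧ ¬send) holds, but ¬done fails at k=1 → not this j.
No j in the window works → until fails.

Does not hold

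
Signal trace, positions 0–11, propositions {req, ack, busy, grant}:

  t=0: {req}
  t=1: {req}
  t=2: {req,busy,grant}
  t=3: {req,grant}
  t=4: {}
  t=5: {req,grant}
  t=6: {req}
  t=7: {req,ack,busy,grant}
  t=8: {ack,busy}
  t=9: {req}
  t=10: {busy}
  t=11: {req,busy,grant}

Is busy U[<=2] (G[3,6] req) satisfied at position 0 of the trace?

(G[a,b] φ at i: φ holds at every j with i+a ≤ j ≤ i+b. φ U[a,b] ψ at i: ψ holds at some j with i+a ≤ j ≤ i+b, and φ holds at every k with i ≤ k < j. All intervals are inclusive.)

Need some j in [0,2] with G[3,6] req, and busy at every k in [0,j-1].
  j=0: G[3,6] req — fails at 4.
  j=1: G[3,6] req — fails at 4.
  j=2: G[3,6] req — fails at 8.
No j in the window works → until fails.

No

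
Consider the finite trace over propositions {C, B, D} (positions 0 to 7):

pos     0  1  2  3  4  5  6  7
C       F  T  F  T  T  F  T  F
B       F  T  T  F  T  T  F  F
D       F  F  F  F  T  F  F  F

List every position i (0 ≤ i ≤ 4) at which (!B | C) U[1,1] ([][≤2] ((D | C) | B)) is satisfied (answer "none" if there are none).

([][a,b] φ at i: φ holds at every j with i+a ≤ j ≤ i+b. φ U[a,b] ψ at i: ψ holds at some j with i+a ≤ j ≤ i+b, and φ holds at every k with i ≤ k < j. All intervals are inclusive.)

0, 1, 3

Evaluate at each i in [0,4]:
  i=0: ✓ (rhs at j=1; lhs holds on [0,0])
  i=1: ✓ (rhs at j=2; lhs holds on [1,1])
  i=2: ✗ (lhs fails at k=2 before rhs at j=3)
  i=3: ✓ (rhs at j=4; lhs holds on [3,3])
  i=4: ✗ (no rhs in [5,5])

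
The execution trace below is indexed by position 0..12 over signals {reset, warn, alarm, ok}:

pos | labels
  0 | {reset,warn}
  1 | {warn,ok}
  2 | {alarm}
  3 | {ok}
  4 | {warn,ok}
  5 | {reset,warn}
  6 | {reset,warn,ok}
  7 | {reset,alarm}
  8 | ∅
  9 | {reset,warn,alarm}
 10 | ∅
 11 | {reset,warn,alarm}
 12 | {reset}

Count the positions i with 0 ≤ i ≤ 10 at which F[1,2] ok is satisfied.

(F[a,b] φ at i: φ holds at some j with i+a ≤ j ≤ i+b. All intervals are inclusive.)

6

Evaluate at each i in [0,10]:
  i=0: ✓ (witness j=1)
  i=1: ✓ (witness j=3)
  i=2: ✓ (witness j=3)
  i=3: ✓ (witness j=4)
  i=4: ✓ (witness j=6)
  i=5: ✓ (witness j=6)
  i=6: ✗ (none in [7,8])
  i=7: ✗ (none in [8,9])
  i=8: ✗ (none in [9,10])
  i=9: ✗ (none in [10,11])
  i=10: ✗ (none in [11,12])
Positions where it holds: {0, 1, 2, 3, 4, 5} → 6.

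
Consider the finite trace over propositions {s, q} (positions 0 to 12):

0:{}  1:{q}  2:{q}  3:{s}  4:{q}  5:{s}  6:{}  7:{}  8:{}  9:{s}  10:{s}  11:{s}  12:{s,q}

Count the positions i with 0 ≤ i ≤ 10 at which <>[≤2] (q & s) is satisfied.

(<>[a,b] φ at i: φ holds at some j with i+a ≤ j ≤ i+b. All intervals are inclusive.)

Evaluate at each i in [0,10]:
  i=0: ✗ (none in [0,2])
  i=1: ✗ (none in [1,3])
  i=2: ✗ (none in [2,4])
  i=3: ✗ (none in [3,5])
  i=4: ✗ (none in [4,6])
  i=5: ✗ (none in [5,7])
  i=6: ✗ (none in [6,8])
  i=7: ✗ (none in [7,9])
  i=8: ✗ (none in [8,10])
  i=9: ✗ (none in [9,11])
  i=10: ✓ (witness j=12)
Positions where it holds: {10} → 1.

1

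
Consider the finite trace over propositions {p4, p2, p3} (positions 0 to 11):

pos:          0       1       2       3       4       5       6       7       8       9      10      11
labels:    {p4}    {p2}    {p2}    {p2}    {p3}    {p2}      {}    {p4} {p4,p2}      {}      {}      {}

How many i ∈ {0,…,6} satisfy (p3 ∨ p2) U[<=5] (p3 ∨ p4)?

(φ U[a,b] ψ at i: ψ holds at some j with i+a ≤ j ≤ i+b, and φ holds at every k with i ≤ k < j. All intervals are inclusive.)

5

Evaluate at each i in [0,6]:
  i=0: ✓ (rhs at j=0)
  i=1: ✓ (rhs at j=4; lhs holds on [1,3])
  i=2: ✓ (rhs at j=4; lhs holds on [2,3])
  i=3: ✓ (rhs at j=4; lhs holds on [3,3])
  i=4: ✓ (rhs at j=4)
  i=5: ✗ (lhs fails at k=6 before rhs at j=7)
  i=6: ✗ (lhs fails at k=6 before rhs at j=7)
Positions where it holds: {0, 1, 2, 3, 4} → 5.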